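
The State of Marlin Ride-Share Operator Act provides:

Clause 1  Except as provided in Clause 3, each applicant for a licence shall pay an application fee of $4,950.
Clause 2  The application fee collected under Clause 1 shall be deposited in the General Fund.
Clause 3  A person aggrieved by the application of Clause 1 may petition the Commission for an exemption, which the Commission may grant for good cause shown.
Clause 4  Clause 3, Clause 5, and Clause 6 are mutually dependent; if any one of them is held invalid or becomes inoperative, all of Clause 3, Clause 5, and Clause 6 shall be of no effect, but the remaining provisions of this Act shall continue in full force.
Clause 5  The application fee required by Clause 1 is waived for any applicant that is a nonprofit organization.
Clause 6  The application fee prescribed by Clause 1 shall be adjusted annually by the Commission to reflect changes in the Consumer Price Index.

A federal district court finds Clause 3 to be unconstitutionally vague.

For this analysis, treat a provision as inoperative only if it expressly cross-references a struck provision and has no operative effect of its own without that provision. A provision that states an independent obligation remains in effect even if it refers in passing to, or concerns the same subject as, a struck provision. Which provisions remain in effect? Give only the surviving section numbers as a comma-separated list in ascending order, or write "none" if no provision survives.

Clause 3 is struck. Although Clause 1 refers to Clause 3, its operative terms do not depend on Clause 3, so it remains in effect. No other provision's operative terms depend on Clause 3. Clause 4 declares Clause 3, Clause 5, and Clause 6 mutually dependent; since one of them has fallen, all of them are of no effect. That brings down Clause 5 and Clause 6 as well. The remainder continues in force under Clause 4. That leaves Clause 1, Clause 2, and Clause 4 in effect.

1, 2, 4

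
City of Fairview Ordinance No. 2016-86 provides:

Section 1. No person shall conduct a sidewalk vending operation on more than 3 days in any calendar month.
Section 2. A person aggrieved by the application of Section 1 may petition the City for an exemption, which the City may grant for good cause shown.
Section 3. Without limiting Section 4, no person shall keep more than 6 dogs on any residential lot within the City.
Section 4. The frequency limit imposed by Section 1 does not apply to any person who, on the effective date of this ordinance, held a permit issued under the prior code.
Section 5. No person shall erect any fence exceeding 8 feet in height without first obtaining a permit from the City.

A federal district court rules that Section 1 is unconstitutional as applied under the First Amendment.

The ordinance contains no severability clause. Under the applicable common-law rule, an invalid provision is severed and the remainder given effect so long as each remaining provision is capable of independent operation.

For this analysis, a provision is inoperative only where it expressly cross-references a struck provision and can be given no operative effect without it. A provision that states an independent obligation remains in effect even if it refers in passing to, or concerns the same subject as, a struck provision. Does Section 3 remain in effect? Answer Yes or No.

Yes

Section 1 is struck. Section 2 has no operative effect of its own apart from Section 1 and is therefore inoperative. The only function of Section 4 is the grandfather exemption from Section 1, so it cannot stand once Section 1 is removed. Section 3 mentions Section 4 but its own obligation stands independently of Section 4, so Section 3 is not affected. Under the stated default rule, only provisions that cannot operate independently fall away; the rest are enforced. The provisions still in force are Section 3 and Section 5. Section 3 is among the surviving provisions, so the answer is yes.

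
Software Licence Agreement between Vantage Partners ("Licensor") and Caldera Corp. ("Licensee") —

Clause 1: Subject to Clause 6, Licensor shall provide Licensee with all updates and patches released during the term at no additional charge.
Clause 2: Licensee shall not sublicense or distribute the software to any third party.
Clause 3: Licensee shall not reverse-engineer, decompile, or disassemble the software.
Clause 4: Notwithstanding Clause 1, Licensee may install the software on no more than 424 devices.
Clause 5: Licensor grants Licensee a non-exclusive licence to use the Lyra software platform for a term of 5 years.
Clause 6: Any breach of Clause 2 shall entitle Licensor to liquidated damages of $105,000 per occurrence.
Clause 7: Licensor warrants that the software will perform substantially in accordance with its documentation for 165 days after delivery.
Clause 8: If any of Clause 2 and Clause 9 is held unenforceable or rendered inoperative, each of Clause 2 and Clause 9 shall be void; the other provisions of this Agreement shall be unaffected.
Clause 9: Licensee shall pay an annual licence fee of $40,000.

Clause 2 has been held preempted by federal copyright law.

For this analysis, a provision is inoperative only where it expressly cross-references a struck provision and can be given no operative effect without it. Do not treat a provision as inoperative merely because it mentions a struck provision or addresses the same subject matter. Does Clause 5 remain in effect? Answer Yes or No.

Yes

Clause 2 is struck. Clause 6 operates only by reference to Clause 2, so it falls with Clause 2. Although Clause 1 refers to Clause 6, its operative terms do not depend on Clause 6, so it remains in effect. Clause 8 declares Clause 2 and Clause 9 mutually dependent; since one of them has fallen, all of them are of no effect. That brings down Clause 9 as well. The remainder continues in force under Clause 8. The provisions still in force are Clause 1, Clause 3, Clause 4, Clause 5, Clause 7, and Clause 8. Clause 5 is among the surviving provisions, so the answer is yes.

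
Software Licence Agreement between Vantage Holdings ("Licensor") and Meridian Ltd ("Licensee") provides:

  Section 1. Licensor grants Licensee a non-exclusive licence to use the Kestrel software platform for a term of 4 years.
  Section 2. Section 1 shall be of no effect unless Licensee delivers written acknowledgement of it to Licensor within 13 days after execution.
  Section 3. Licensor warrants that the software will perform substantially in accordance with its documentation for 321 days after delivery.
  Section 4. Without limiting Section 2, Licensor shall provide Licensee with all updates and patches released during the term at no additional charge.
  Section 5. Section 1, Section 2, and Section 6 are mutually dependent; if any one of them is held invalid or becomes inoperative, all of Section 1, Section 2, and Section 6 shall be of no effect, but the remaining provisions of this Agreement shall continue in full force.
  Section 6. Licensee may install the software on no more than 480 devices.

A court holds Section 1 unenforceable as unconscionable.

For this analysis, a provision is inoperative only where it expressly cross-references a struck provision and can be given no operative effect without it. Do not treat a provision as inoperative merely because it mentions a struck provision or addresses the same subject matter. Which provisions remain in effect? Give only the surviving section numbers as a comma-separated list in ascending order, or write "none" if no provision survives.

3, 4, 5

Section 1 is struck. Section 2 has no operative effect of its own apart from Section 1 and is therefore inoperative. Although Section 4 refers to Section 2, its operative terms do not depend on Section 2, so it remains in effect. Section 5 declares Section 1, Section 2, and Section 6 mutually dependent; since one of them has fallen, all of them are of no effect. That brings down Section 6 as well. The remainder continues in force under Section 5. Section 3, Section 4, and Section 5 remain in effect.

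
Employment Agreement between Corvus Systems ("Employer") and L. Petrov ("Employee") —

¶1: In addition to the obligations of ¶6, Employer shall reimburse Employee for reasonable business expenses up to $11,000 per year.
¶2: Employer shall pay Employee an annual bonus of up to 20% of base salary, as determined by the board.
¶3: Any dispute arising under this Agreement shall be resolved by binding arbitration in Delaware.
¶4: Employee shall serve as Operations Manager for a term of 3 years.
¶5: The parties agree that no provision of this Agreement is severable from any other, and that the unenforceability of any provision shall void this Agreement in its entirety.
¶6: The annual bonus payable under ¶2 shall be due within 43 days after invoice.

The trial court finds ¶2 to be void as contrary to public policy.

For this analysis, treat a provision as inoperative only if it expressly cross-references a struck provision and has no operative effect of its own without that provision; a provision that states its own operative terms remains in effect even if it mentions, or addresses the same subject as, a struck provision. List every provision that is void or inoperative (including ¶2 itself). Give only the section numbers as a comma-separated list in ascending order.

¶2 is struck. ¶6 does nothing except set the payment deadline for the annual bonus by reference to ¶2; with ¶2 gone it has no independent effect and is inoperative. ¶5 provides that the Agreement is not severable, so the invalidity of any one provision voids the entire Agreement. No provision of the Agreement survives.

1, 2, 3, 4, 5, 6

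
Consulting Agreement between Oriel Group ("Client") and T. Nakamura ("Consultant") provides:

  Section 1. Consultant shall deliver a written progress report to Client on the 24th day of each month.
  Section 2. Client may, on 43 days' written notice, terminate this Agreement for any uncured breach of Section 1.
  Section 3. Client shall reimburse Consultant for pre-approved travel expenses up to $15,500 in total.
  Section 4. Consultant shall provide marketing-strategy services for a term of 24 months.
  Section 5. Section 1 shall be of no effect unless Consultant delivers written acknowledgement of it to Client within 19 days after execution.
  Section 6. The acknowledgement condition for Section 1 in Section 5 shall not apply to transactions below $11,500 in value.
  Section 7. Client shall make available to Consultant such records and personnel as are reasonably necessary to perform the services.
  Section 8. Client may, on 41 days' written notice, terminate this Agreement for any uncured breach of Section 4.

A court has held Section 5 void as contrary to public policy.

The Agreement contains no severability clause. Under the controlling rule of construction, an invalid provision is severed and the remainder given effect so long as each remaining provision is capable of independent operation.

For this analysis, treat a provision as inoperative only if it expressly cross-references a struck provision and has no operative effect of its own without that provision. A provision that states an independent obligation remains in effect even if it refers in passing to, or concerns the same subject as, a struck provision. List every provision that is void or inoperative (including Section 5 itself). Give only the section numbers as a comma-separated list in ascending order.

5, 6

Section 5 is struck. The whole of Section 6 is the carve-out from the acknowledgement condition for Section 1, defined by reference to Section 5, so Section 6 cannot stand once Section 5 is removed. Under the stated default rule, only provisions that cannot operate independently fall away; the rest are enforced. The provisions still in force are Section 1, Section 2, Section 3, Section 4, Section 7, and Section 8.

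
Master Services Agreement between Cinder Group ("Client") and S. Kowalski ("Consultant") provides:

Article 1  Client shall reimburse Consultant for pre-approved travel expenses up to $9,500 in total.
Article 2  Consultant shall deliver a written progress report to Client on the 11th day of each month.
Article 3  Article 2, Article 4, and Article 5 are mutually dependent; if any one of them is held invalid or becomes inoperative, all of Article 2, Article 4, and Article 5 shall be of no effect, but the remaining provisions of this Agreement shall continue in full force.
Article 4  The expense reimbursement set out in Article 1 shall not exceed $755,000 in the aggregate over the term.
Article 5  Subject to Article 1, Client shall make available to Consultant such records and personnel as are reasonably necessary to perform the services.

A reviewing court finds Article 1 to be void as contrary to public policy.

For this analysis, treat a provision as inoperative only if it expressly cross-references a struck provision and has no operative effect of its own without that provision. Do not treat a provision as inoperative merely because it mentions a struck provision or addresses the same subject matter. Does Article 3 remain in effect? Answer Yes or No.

Article 1 is struck. Article 4 has no operative effect of its own apart from Article 1 and is therefore inoperative. Article 3 declares Article 2, Article 4, and Article 5 mutually dependent; since one of them has fallen, all of them are of no effect. That brings down Article 2 and Article 5 as well. The remainder continues in force under Article 3. Only Article 3 remains in effect. Article 3 is among the surviving provisions, so the answer is yes.

Yes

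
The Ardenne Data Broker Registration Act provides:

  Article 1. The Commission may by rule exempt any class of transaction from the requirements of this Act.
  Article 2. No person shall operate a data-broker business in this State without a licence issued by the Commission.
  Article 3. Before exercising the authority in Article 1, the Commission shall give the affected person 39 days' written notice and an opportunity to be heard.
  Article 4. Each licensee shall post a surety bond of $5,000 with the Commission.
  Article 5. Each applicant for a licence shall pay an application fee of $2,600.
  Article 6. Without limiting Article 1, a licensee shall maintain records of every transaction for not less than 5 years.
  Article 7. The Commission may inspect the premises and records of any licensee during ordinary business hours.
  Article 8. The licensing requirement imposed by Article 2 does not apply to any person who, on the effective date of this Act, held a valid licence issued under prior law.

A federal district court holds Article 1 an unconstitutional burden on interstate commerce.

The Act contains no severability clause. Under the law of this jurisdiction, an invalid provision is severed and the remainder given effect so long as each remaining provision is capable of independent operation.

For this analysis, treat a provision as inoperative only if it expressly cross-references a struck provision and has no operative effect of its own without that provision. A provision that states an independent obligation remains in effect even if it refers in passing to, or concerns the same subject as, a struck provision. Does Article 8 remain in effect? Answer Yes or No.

Article 1 is struck. The only function of Article 3 is the notice-and-hearing requirement for Article 1, so it cannot stand once Article 1 is removed. Although Article 6 refers to Article 1, its operative terms do not depend on Article 1, so it remains in effect. Under the stated default rule, only provisions that cannot operate independently fall away; the rest are enforced. That leaves Article 2, Article 4, Article 5, Article 6, Article 7, and Article 8 in effect. Article 8 is among the surviving provisions, so the answer is yes.

Yes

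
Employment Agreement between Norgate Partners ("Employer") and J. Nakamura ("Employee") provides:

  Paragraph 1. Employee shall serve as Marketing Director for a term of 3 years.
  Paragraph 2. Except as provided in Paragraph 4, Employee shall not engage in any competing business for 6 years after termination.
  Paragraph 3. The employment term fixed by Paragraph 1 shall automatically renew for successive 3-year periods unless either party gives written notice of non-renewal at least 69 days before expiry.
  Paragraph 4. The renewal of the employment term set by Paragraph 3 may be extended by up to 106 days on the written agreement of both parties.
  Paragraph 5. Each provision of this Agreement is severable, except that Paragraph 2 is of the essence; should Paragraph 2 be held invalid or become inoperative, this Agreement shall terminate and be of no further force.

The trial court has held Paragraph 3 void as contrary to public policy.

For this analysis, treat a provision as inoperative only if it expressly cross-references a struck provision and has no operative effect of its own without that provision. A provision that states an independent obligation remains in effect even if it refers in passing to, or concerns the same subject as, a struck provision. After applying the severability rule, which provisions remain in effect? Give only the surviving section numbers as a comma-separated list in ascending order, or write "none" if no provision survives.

Paragraph 3 is struck. The whole of Paragraph 4 is the extension of the renewal of the employment term, defined by reference to Paragraph 3, so Paragraph 4 cannot stand once Paragraph 3 is removed. Although Paragraph 2 refers to Paragraph 4, its operative terms do not depend on Paragraph 4, so it remains in effect. Paragraph 5 makes Paragraph 2 an essential term, but Paragraph 2 is unaffected, so the severability proviso in Paragraph 5 preserves the remaining provisions. That leaves Paragraph 1, Paragraph 2, and Paragraph 5 in effect.

1, 2, 5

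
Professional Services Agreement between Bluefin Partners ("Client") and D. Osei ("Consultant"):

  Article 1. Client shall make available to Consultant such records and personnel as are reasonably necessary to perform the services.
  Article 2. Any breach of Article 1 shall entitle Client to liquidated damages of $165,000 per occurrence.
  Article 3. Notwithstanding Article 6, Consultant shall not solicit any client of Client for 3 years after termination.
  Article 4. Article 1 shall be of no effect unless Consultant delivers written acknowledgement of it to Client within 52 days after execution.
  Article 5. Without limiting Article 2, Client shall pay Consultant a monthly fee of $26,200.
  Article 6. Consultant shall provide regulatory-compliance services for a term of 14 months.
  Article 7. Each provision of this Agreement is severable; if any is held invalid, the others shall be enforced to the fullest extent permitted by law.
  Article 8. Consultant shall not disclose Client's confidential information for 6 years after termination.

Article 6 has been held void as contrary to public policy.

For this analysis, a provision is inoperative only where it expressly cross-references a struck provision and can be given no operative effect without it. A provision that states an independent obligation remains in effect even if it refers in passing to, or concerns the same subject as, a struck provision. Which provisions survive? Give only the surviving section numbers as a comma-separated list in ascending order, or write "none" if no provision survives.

1, 2, 3, 4, 5, 7, 8

Article 6 is struck. Article 3 mentions Article 6 but its own obligation stands independently of Article 6, so Article 3 is not affected. No other provision's operative terms depend on Article 6. Under the severability clause in Article 7, the remaining provisions continue in force. The provisions still in force are Article 1, Article 2, Article 3, Article 4, Article 5, Article 7, and Article 8.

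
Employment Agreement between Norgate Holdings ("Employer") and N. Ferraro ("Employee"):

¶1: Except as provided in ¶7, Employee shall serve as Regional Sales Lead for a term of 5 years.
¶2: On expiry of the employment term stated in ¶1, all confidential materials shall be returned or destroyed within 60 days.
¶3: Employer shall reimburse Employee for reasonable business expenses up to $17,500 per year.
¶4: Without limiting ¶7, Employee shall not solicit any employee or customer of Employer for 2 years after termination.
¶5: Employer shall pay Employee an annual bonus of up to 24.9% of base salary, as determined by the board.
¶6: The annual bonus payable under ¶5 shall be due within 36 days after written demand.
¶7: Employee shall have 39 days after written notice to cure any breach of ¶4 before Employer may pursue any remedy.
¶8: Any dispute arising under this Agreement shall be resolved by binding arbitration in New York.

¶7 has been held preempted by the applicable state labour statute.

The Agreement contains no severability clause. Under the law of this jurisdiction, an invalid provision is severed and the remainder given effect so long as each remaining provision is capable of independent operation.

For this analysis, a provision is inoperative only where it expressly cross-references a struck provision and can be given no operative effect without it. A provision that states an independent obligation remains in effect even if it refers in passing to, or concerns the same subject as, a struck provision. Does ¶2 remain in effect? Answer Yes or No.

Yes

¶7 is struck. Although ¶1 refers to ¶7, its operative terms do not depend on ¶7, so it remains in effect. ¶4 mentions ¶7 but its own obligation stands independently of ¶7, so ¶4 is not affected. No other provision's operative terms depend on ¶7. Under the stated default rule, only provisions that cannot operate independently fall away; the rest are enforced. The provisions still in force are ¶1, ¶2, ¶3, ¶4, ¶5, ¶6, and ¶8. ¶2 is among the surviving provisions, so the answer is yes.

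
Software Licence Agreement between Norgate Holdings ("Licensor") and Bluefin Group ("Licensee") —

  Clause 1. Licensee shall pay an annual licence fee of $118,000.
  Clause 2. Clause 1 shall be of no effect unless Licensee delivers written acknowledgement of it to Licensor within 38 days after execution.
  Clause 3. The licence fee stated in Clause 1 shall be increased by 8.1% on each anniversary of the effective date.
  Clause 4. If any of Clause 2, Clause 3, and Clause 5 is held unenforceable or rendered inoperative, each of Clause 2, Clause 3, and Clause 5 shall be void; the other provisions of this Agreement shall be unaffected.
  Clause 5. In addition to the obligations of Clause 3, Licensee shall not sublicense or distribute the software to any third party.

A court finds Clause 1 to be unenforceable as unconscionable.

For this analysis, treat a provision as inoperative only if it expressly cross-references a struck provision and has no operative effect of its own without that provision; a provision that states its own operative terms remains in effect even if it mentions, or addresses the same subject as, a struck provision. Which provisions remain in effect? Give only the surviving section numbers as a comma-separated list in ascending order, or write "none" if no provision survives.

4

Clause 1 is struck. The only function of Clause 2 is the acknowledgement condition for Clause 1, so it cannot stand once Clause 1 is removed. Clause 3 has no operative effect of its own apart from Clause 1 and is therefore inoperative. Clause 4 declares Clause 2, Clause 3, and Clause 5 mutually dependent; since one of them has fallen, all of them are of no effect. That brings down Clause 5 as well. The remainder continues in force under Clause 4. Only Clause 4 remains in effect.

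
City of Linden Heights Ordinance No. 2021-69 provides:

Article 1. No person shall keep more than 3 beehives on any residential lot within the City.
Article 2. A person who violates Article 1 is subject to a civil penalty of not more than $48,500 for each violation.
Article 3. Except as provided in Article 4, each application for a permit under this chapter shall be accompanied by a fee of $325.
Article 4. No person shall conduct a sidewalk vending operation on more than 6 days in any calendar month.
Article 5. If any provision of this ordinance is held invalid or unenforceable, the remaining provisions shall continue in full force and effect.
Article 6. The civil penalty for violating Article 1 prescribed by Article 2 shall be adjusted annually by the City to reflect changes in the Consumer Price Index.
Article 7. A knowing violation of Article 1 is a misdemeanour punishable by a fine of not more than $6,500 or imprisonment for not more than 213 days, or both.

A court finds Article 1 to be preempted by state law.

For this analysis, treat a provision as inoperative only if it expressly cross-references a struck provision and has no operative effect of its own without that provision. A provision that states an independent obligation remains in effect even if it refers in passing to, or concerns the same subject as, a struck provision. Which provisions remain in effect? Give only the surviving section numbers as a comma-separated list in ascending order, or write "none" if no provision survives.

3, 4, 5

Article 1 is struck. The only function of Article 2 is the civil penalty for violating Article 1, so it cannot stand once Article 1 is removed. Article 7 has no operative effect of its own apart from Article 1 and is therefore inoperative. Article 6 has no operative effect of its own apart from Article 2 and is therefore inoperative. Under the severability clause in Article 5, the remaining provisions continue in force. That leaves Article 3, Article 4, and Article 5 in effect.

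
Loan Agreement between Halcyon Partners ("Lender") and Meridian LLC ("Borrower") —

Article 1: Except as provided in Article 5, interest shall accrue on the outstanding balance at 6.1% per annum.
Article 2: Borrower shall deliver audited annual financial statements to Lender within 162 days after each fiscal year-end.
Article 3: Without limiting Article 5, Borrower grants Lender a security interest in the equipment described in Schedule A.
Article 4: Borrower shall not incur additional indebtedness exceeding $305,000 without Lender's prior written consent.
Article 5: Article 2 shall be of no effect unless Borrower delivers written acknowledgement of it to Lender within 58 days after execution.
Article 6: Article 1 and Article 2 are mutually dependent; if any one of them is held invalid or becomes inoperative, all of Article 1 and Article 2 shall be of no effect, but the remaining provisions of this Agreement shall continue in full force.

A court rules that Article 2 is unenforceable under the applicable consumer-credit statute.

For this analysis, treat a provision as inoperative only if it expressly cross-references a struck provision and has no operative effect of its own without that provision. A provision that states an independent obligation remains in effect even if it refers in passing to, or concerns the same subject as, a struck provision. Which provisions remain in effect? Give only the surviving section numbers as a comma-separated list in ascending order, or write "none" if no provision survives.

3, 4, 6

Article 2 is struck. Article 5 operates only by reference to Article 2, so it falls with Article 2. Article 3 mentions Article 5 but its own obligation stands independently of Article 5, so Article 3 is not affected. Article 6 declares Article 1 and Article 2 mutually dependent; since one of them has fallen, all of them are of no effect. That brings down Article 1 as well. The remainder continues in force under Article 6. That leaves Article 3, Article 4, and Article 6 in effect.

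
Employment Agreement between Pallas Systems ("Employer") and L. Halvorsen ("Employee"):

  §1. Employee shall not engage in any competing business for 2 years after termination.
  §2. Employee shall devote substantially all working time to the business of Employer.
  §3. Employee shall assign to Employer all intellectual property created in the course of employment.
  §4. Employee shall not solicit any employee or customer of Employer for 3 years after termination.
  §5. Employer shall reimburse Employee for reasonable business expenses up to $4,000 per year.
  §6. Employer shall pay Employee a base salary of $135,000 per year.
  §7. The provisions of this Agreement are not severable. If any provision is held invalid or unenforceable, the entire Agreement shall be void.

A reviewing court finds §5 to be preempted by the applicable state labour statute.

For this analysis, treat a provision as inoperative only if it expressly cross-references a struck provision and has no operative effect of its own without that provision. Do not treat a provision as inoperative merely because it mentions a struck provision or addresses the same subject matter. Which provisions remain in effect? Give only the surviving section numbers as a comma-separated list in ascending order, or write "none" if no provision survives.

none

§5 is struck. Nothing else in the Agreement is defined by reference to §5. §7 provides that the Agreement is not severable, so the invalidity of any one provision voids the entire Agreement. No provision of the Agreement survives.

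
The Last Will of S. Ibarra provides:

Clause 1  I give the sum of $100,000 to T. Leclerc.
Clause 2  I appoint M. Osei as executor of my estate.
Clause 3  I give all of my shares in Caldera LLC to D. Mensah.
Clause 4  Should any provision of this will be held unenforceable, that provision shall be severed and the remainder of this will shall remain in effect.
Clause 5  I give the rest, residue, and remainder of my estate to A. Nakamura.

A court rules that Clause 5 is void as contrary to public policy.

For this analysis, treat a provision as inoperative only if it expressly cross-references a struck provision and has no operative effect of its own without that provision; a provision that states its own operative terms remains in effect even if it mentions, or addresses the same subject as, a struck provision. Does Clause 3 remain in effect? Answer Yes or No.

Yes

Clause 5 is struck. No other provision's operative terms depend on Clause 5. Under the severability clause in Clause 4, the remaining provisions continue in force. Clause 1, Clause 2, Clause 3, and Clause 4 remain in effect. Clause 3 is among the surviving provisions, so the answer is yes.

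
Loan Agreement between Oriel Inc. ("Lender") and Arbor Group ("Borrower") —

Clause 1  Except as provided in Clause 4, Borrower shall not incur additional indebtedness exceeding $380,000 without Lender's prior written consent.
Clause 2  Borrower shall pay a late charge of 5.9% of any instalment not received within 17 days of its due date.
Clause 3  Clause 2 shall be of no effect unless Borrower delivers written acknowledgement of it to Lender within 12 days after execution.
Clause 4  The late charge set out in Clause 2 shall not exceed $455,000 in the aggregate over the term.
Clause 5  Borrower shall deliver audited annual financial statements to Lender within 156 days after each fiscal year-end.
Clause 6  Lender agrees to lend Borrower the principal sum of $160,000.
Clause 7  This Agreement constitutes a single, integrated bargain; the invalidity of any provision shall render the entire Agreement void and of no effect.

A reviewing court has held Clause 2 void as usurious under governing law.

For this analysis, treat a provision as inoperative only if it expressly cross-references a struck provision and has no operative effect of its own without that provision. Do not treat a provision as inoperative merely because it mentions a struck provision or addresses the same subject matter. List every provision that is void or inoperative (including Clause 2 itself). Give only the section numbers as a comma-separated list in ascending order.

Clause 2 is struck. Clause 3 operates only by reference to Clause 2, so it falls with Clause 2. Clause 4 has no operative effect of its own apart from Clause 2 and is therefore inoperative. Clause 7 provides that the Agreement is not severable, so the invalidity of any one provision voids the entire Agreement. No provision of the Agreement survives.

1, 2, 3, 4, 5, 6, 7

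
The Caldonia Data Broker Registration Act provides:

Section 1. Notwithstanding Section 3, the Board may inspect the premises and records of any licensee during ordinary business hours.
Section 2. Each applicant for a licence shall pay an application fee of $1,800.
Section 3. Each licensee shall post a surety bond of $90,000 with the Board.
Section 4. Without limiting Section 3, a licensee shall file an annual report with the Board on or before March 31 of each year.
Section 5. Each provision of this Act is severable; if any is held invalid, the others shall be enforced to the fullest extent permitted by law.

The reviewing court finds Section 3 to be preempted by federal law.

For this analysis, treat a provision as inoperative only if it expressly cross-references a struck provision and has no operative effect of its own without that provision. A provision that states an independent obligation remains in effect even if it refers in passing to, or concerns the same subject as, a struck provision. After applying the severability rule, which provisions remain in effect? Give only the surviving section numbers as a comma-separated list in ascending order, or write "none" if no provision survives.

Section 3 is struck. Although Section 1 refers to Section 3, its operative terms do not depend on Section 3, so it remains in effect. Section 4 mentions Section 3 but its own obligation stands independently of Section 3, so Section 4 is not affected. Nothing else in the Act is defined by reference to Section 3. Section 5 is a severability clause and preserves every provision that can still be given independent effect. Section 1, Section 2, Section 4, and Section 5 remain in effect.

1, 2, 4, 5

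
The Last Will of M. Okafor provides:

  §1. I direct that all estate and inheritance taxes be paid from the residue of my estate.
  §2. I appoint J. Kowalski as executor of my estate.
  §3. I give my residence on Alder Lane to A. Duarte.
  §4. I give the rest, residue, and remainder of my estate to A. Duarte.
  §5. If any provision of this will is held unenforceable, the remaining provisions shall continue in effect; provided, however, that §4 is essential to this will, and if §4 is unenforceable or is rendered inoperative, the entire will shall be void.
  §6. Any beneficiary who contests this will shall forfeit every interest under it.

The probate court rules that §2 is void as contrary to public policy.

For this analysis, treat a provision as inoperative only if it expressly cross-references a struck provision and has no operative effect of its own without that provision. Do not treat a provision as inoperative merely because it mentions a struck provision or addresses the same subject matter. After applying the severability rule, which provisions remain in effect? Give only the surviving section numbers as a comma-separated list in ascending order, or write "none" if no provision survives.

§2 is struck. Nothing else in the will is defined by reference to §2. §5 makes §4 an essential term, but §4 is unaffected, so the severability proviso in §5 preserves the remaining provisions. That leaves §1, §3, §4, §5, and §6 in effect.

1, 3, 4, 5, 6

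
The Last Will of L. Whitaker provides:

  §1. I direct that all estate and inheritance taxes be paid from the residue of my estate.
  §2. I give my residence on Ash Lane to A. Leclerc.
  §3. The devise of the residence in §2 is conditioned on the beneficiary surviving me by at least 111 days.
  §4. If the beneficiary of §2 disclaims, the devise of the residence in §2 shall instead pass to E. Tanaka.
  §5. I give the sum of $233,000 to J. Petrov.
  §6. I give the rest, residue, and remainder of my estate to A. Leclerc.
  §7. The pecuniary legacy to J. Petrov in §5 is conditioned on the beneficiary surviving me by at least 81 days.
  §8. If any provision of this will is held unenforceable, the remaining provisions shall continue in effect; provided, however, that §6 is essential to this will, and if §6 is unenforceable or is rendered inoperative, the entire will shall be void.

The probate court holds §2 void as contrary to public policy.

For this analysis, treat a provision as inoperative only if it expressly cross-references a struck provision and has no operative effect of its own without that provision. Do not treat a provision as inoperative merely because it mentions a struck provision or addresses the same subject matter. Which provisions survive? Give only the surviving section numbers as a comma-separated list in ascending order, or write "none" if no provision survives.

1, 5, 6, 7, 8

§2 is struck. §3 has no operative effect of its own apart from §2 and is therefore inoperative. §4 operates only by reference to §2, so it falls with §2. §8 makes §6 an essential term, but §6 is unaffected, so the severability proviso in §8 preserves the remaining provisions. §1, §5, §6, §7, and §8 remain in effect.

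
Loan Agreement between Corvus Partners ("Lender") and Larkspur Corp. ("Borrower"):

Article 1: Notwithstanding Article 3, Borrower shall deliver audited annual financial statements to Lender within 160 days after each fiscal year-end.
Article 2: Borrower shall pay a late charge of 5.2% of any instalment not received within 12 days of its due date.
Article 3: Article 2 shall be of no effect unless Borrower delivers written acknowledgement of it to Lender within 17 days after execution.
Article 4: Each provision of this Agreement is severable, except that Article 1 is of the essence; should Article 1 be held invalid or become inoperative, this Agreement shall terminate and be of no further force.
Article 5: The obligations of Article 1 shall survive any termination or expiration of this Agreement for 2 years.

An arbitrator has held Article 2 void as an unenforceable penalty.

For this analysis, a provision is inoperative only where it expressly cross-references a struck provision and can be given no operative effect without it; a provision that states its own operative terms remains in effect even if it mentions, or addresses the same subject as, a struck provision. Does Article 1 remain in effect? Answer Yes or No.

Yes

Article 2 is struck. Article 3 has no operative effect of its own apart from Article 2 and is therefore inoperative. Although Article 1 refers to Article 3, its operative terms do not depend on Article 3, so it remains in effect. Article 4 makes Article 1 an essential term, but Article 1 is unaffected, so the severability proviso in Article 4 preserves the remaining provisions. That leaves Article 1, Article 4, and Article 5 in effect. Article 1 is among the surviving provisions, so the answer is yes.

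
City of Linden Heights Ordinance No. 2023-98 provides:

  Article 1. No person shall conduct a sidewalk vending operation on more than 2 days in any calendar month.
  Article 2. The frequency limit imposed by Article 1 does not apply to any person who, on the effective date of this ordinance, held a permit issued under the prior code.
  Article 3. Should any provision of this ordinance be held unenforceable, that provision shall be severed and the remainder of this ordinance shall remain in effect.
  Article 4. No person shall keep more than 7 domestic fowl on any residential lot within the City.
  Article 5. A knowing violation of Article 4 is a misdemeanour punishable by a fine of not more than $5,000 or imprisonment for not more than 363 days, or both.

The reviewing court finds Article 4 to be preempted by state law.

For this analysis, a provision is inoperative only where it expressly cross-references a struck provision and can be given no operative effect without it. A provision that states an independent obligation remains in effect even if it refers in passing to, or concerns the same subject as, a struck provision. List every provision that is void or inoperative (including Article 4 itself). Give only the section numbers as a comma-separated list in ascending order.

Article 4 is struck. The only function of Article 5 is the criminal penalty for violating Article 4, so it cannot stand once Article 4 is removed. Article 3 is a severability clause and preserves every provision that can still be given independent effect. Article 1, Article 2, and Article 3 remain in effect.

4, 5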